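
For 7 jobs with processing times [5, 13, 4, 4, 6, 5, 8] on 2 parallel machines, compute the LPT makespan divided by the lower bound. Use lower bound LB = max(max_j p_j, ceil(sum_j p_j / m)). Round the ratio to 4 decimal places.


LPT order: [13, 8, 6, 5, 5, 4, 4]
Machine loads after assignment: [22, 23]
LPT makespan = 23
Lower bound = max(max_job, ceil(total/2)) = max(13, 23) = 23
Ratio = 23 / 23 = 1.0

1.0


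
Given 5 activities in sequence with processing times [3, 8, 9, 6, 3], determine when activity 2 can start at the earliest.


Activity 2 starts after activities 1 through 1 complete.
Predecessor durations: [3]
ES = 3 = 3

3


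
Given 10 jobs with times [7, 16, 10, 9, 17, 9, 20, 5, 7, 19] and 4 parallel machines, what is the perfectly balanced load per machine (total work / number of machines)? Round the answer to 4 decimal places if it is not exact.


Total processing time = 7 + 16 + 10 + 9 + 17 + 9 + 20 + 5 + 7 + 19 = 119
Number of machines = 4
Ideal balanced load = 119 / 4 = 29.75

29.75


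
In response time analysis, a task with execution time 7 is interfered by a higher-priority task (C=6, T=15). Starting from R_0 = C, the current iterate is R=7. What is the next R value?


R_next = C + ceil(R_prev / T_hp) * C_hp
ceil(7 / 15) = ceil(0.4667) = 1
Interference = 1 * 6 = 6
R_next = 7 + 6 = 13

13


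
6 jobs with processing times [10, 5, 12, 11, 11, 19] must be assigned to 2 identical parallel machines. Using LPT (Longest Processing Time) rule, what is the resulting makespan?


Sort jobs in decreasing order (LPT): [19, 12, 11, 11, 10, 5]
Assign each job to the least loaded machine:
  Machine 1: jobs [19, 11, 5], load = 35
  Machine 2: jobs [12, 11, 10], load = 33
Makespan = max load = 35

35


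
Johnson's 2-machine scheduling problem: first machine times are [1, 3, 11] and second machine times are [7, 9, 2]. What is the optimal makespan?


Apply Johnson's rule:
  Group 1 (a <= b): [(1, 1, 7), (2, 3, 9)]
  Group 2 (a > b): [(3, 11, 2)]
Optimal job order: [1, 2, 3]
Schedule:
  Job 1: M1 done at 1, M2 done at 8
  Job 2: M1 done at 4, M2 done at 17
  Job 3: M1 done at 15, M2 done at 19
Makespan = 19

19


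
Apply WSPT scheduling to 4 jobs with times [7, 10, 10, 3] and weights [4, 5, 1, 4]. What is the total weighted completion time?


Compute p/w ratios and sort ascending (WSPT): [(3, 4), (7, 4), (10, 5), (10, 1)]
Compute weighted completion times:
  Job (p=3,w=4): C=3, w*C=4*3=12
  Job (p=7,w=4): C=10, w*C=4*10=40
  Job (p=10,w=5): C=20, w*C=5*20=100
  Job (p=10,w=1): C=30, w*C=1*30=30
Total weighted completion time = 182

182


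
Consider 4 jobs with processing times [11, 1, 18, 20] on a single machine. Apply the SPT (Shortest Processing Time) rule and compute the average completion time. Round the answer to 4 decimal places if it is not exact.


Sort jobs by processing time (SPT order): [1, 11, 18, 20]
Compute completion times sequentially:
  Job 1: processing = 1, completes at 1
  Job 2: processing = 11, completes at 12
  Job 3: processing = 18, completes at 30
  Job 4: processing = 20, completes at 50
Sum of completion times = 93
Average completion time = 93/4 = 23.25

23.25


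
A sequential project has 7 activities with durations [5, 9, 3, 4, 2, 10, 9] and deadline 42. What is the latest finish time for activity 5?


LF(activity 5) = deadline - sum of successor durations
Successors: activities 6 through 7 with durations [10, 9]
Sum of successor durations = 19
LF = 42 - 19 = 23

23


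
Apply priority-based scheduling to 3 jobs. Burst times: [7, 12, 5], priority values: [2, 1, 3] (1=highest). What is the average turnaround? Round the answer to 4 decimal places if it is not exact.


Sort by priority (ascending = highest first):
Order: [(1, 12), (2, 7), (3, 5)]
Completion times:
  Priority 1, burst=12, C=12
  Priority 2, burst=7, C=19
  Priority 3, burst=5, C=24
Average turnaround = 55/3 = 18.3333

18.3333


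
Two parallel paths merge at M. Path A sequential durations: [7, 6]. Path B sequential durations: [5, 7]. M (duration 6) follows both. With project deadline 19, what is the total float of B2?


Forward pass: ES(B2) = sum of predecessors on chain B = 5
EF = ES + duration = 5 + 7 = 12
Backward pass: LF(M) = deadline = 19; LS(M) = 19 - 6 = 13
LF(B2) = LS(M) - sum(successors on chain B) = 13 - 0 = 13
LS = LF - duration = 13 - 7 = 6
Total float = LS - ES = 6 - 5 = 1

1


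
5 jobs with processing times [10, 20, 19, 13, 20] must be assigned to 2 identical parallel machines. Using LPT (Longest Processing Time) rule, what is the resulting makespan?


Sort jobs in decreasing order (LPT): [20, 20, 19, 13, 10]
Assign each job to the least loaded machine:
  Machine 1: jobs [20, 19], load = 39
  Machine 2: jobs [20, 13, 10], load = 43
Makespan = max load = 43

43


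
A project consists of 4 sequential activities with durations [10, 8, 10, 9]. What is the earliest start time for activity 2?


Activity 2 starts after activities 1 through 1 complete.
Predecessor durations: [10]
ES = 10 = 10

10


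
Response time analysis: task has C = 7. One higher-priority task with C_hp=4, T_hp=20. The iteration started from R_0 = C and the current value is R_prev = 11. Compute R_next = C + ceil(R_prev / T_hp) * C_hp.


R_next = C + ceil(R_prev / T_hp) * C_hp
ceil(11 / 20) = ceil(0.55) = 1
Interference = 1 * 4 = 4
R_next = 7 + 4 = 11
R_next = R_prev, so the iteration has converged (response time = 11).

11


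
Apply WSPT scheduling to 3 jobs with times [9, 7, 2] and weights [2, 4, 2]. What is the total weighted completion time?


Compute p/w ratios and sort ascending (WSPT): [(2, 2), (7, 4), (9, 2)]
Compute weighted completion times:
  Job (p=2,w=2): C=2, w*C=2*2=4
  Job (p=7,w=4): C=9, w*C=4*9=36
  Job (p=9,w=2): C=18, w*C=2*18=36
Total weighted completion time = 76

76


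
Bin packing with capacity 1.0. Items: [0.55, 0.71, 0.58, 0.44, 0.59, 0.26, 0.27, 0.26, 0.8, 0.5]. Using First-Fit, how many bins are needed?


Place items sequentially using First-Fit:
  Item 0.55 -> new Bin 1
  Item 0.71 -> new Bin 2
  Item 0.58 -> new Bin 3
  Item 0.44 -> Bin 1 (now 0.99)
  Item 0.59 -> new Bin 4
  Item 0.26 -> Bin 2 (now 0.97)
  Item 0.27 -> Bin 3 (now 0.85)
  Item 0.26 -> Bin 4 (now 0.85)
  Item 0.8 -> new Bin 5
  Item 0.5 -> new Bin 6
Total bins used = 6

6


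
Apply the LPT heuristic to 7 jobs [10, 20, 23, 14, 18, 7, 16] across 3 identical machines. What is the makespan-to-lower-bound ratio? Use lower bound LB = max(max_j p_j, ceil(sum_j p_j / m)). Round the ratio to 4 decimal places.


LPT order: [23, 20, 18, 16, 14, 10, 7]
Machine loads after assignment: [40, 34, 34]
LPT makespan = 40
Lower bound = max(max_job, ceil(total/3)) = max(23, 36) = 36
Ratio = 40 / 36 = 1.1111

1.1111


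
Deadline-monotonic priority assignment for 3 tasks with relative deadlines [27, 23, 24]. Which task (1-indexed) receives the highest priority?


Sort tasks by relative deadline (ascending):
  Task 2: deadline = 23
  Task 3: deadline = 24
  Task 1: deadline = 27
Priority order (highest first): [2, 3, 1]
Highest priority task = 2

2


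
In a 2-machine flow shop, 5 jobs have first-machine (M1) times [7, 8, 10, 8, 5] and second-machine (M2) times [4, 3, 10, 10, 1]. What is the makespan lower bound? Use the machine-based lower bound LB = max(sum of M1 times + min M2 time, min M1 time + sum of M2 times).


LB1 = sum(M1 times) + min(M2 times) = 38 + 1 = 39
LB2 = min(M1 times) + sum(M2 times) = 5 + 28 = 33
Lower bound = max(LB1, LB2) = max(39, 33) = 39

39


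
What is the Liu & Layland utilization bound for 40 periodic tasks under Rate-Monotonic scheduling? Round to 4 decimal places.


Compute 2^(1/40) = 1.0174796921
Subtract 1: 1.0174796921 - 1 = 0.0174796921
Multiply by n: 40 * 0.0174796921 = 0.6991876840
Round to 4 dp: 0.6992

0.6992


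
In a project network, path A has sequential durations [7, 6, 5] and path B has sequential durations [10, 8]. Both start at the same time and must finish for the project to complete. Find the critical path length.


Path A total = 7 + 6 + 5 = 18
Path B total = 10 + 8 = 18
Critical path = longest path = max(18, 18) = 18

18


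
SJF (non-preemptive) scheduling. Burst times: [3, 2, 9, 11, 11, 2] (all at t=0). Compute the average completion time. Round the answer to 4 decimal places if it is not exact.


SJF order (ascending): [2, 2, 3, 9, 11, 11]
Completion times:
  Job 1: burst=2, C=2
  Job 2: burst=2, C=4
  Job 3: burst=3, C=7
  Job 4: burst=9, C=16
  Job 5: burst=11, C=27
  Job 6: burst=11, C=38
Average completion = 94/6 = 15.6667

15.6667


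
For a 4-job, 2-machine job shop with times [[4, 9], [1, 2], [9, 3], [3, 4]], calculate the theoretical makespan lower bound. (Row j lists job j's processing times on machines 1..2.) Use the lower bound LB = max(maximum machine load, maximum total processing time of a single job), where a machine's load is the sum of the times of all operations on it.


Machine loads:
  Machine 1: 4 + 1 + 9 + 3 = 17
  Machine 2: 9 + 2 + 3 + 4 = 18
Max machine load = 18
Job totals:
  Job 1: 13
  Job 2: 3
  Job 3: 12
  Job 4: 7
Max job total = 13
Lower bound = max(18, 13) = 18

18


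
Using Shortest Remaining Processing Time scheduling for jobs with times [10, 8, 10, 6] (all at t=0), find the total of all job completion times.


Since all jobs arrive at t=0, SRPT equals SPT ordering.
SPT order: [6, 8, 10, 10]
Completion times:
  Job 1: p=6, C=6
  Job 2: p=8, C=14
  Job 3: p=10, C=24
  Job 4: p=10, C=34
Total completion time = 6 + 14 + 24 + 34 = 78

78


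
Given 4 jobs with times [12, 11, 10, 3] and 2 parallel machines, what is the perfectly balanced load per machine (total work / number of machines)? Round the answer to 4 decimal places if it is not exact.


Total processing time = 12 + 11 + 10 + 3 = 36
Number of machines = 2
Ideal balanced load = 36 / 2 = 18.0

18.0


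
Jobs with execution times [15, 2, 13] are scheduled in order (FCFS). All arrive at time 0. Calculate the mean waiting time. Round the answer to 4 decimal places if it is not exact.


FCFS order (as given): [15, 2, 13]
Waiting times:
  Job 1: wait = 0
  Job 2: wait = 15
  Job 3: wait = 17
Sum of waiting times = 32
Average waiting time = 32/3 = 10.6667

10.6667


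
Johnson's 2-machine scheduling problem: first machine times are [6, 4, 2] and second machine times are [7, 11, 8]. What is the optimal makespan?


Apply Johnson's rule:
  Group 1 (a <= b): [(3, 2, 8), (2, 4, 11), (1, 6, 7)]
  Group 2 (a > b): []
Optimal job order: [3, 2, 1]
Schedule:
  Job 3: M1 done at 2, M2 done at 10
  Job 2: M1 done at 6, M2 done at 21
  Job 1: M1 done at 12, M2 done at 28
Makespan = 28

28


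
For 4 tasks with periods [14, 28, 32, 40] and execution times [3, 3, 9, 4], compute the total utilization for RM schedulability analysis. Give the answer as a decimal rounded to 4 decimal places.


Compute individual utilizations (exact fractions):
  Task 1: C/T = 3/14 (approx. 0.2143)
  Task 2: C/T = 3/28 (approx. 0.1071)
  Task 3: C/T = 9/32 (approx. 0.2813)
  Task 4: C/T = 4/40 = 1/10 (approx. 0.1)
Total utilization U = 3/14 + 3/28 + 9/32 + 1/10 = 787/1120
Rounded to 4 decimal places: U = 0.7027
RM (Liu & Layland) bound for 4 tasks = 0.756828; compare with U = 787/1120 (approx. 0.702679)
U <= bound, so schedulable by RM sufficient condition.

0.7027


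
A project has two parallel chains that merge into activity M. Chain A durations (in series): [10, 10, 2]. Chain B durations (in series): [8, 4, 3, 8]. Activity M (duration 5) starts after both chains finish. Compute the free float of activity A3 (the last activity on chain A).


ES(A3) = sum of predecessors on chain A = 20
EF(A3) = ES + duration = 20 + 2 = 22
Successor of A3 is M. ES(M) = max(sum(A), sum(B)) = max(22, 23) = 23
Free float = ES(successor) - EF(current) = 23 - 22 = 1

1


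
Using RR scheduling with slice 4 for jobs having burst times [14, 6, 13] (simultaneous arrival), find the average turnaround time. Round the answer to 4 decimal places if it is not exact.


Time quantum = 4
Execution trace:
  J1 runs 4 units, time = 4
  J2 runs 4 units, time = 8
  J3 runs 4 units, time = 12
  J1 runs 4 units, time = 16
  J2 runs 2 units, time = 18
  J3 runs 4 units, time = 22
  J1 runs 4 units, time = 26
  J3 runs 4 units, time = 30
  J1 runs 2 units, time = 32
  J3 runs 1 units, time = 33
Finish times: [32, 18, 33]
Average turnaround = 83/3 = 27.6667

27.6667


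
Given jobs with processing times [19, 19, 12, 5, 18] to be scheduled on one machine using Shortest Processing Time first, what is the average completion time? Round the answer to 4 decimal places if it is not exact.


Sort jobs by processing time (SPT order): [5, 12, 18, 19, 19]
Compute completion times sequentially:
  Job 1: processing = 5, completes at 5
  Job 2: processing = 12, completes at 17
  Job 3: processing = 18, completes at 35
  Job 4: processing = 19, completes at 54
  Job 5: processing = 19, completes at 73
Sum of completion times = 184
Average completion time = 184/5 = 36.8

36.8


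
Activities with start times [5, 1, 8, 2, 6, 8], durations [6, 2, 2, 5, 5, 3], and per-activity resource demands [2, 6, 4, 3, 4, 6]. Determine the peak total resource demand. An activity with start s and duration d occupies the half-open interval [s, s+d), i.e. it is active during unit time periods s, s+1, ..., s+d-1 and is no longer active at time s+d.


Each activity i is active on [start_i, start_i + duration_i).
Compute total resource usage per time slot:
  t=0: active resources = [], total = 0
  t=1: active resources = [6], total = 6
  t=2: active resources = [6, 3], total = 9
  t=3: active resources = [3], total = 3
  t=4: active resources = [3], total = 3
  t=5: active resources = [2, 3], total = 5
  t=6: active resources = [2, 3, 4], total = 9
  t=7: active resources = [2, 4], total = 6
  t=8: active resources = [2, 4, 4, 6], total = 16
  t=9: active resources = [2, 4, 4, 6], total = 16
  t=10: active resources = [2, 4, 6], total = 12
Peak resource demand = 16

16


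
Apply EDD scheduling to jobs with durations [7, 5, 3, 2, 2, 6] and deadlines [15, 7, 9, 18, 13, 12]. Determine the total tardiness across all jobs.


Sort by due date (EDD order): [(5, 7), (3, 9), (6, 12), (2, 13), (7, 15), (2, 18)]
Compute completion times and tardiness:
  Job 1: p=5, d=7, C=5, tardiness=max(0,5-7)=0
  Job 2: p=3, d=9, C=8, tardiness=max(0,8-9)=0
  Job 3: p=6, d=12, C=14, tardiness=max(0,14-12)=2
  Job 4: p=2, d=13, C=16, tardiness=max(0,16-13)=3
  Job 5: p=7, d=15, C=23, tardiness=max(0,23-15)=8
  Job 6: p=2, d=18, C=25, tardiness=max(0,25-18)=7
Total tardiness = 20

20


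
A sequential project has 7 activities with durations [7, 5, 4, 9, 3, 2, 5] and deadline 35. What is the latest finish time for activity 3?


LF(activity 3) = deadline - sum of successor durations
Successors: activities 4 through 7 with durations [9, 3, 2, 5]
Sum of successor durations = 19
LF = 35 - 19 = 16

16


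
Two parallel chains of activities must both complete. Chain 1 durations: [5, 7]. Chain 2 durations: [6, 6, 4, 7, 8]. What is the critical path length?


Path A total = 5 + 7 = 12
Path B total = 6 + 6 + 4 + 7 + 8 = 31
Critical path = longest path = max(12, 31) = 31

31


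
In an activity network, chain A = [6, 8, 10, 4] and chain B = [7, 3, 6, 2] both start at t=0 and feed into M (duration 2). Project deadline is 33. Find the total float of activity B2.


Forward pass: ES(B2) = sum of predecessors on chain B = 7
EF = ES + duration = 7 + 3 = 10
Backward pass: LF(M) = deadline = 33; LS(M) = 33 - 2 = 31
LF(B2) = LS(M) - sum(successors on chain B) = 31 - 8 = 23
LS = LF - duration = 23 - 3 = 20
Total float = LS - ES = 20 - 7 = 13

13


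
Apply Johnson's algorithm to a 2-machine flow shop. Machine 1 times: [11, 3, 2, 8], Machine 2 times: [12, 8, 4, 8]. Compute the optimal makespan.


Apply Johnson's rule:
  Group 1 (a <= b): [(3, 2, 4), (2, 3, 8), (4, 8, 8), (1, 11, 12)]
  Group 2 (a > b): []
Optimal job order: [3, 2, 4, 1]
Schedule:
  Job 3: M1 done at 2, M2 done at 6
  Job 2: M1 done at 5, M2 done at 14
  Job 4: M1 done at 13, M2 done at 22
  Job 1: M1 done at 24, M2 done at 36
Makespan = 36

36


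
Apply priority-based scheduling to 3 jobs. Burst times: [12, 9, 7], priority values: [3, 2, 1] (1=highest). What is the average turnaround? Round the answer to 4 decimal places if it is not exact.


Sort by priority (ascending = highest first):
Order: [(1, 7), (2, 9), (3, 12)]
Completion times:
  Priority 1, burst=7, C=7
  Priority 2, burst=9, C=16
  Priority 3, burst=12, C=28
Average turnaround = 51/3 = 17.0

17.0


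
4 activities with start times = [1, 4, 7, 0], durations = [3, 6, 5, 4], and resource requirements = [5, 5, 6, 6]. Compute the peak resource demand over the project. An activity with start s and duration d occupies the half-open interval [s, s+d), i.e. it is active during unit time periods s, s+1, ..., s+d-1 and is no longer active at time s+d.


Each activity i is active on [start_i, start_i + duration_i).
Compute total resource usage per time slot:
  t=0: active resources = [6], total = 6
  t=1: active resources = [5, 6], total = 11
  t=2: active resources = [5, 6], total = 11
  t=3: active resources = [5, 6], total = 11
  t=4: active resources = [5], total = 5
  t=5: active resources = [5], total = 5
  t=6: active resources = [5], total = 5
  t=7: active resources = [5, 6], total = 11
  t=8: active resources = [5, 6], total = 11
  t=9: active resources = [5, 6], total = 11
  t=10: active resources = [6], total = 6
  t=11: active resources = [6], total = 6
Peak resource demand = 11

11


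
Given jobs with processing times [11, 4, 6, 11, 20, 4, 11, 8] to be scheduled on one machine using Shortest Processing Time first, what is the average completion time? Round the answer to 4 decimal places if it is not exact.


Sort jobs by processing time (SPT order): [4, 4, 6, 8, 11, 11, 11, 20]
Compute completion times sequentially:
  Job 1: processing = 4, completes at 4
  Job 2: processing = 4, completes at 8
  Job 3: processing = 6, completes at 14
  Job 4: processing = 8, completes at 22
  Job 5: processing = 11, completes at 33
  Job 6: processing = 11, completes at 44
  Job 7: processing = 11, completes at 55
  Job 8: processing = 20, completes at 75
Sum of completion times = 255
Average completion time = 255/8 = 31.875

31.875


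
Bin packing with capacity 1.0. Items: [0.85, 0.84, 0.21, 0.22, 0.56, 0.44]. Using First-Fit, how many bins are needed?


Place items sequentially using First-Fit:
  Item 0.85 -> new Bin 1
  Item 0.84 -> new Bin 2
  Item 0.21 -> new Bin 3
  Item 0.22 -> Bin 3 (now 0.43)
  Item 0.56 -> Bin 3 (now 0.99)
  Item 0.44 -> new Bin 4
Total bins used = 4

4


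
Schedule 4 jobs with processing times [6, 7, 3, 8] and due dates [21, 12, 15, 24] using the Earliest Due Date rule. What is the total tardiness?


Sort by due date (EDD order): [(7, 12), (3, 15), (6, 21), (8, 24)]
Compute completion times and tardiness:
  Job 1: p=7, d=12, C=7, tardiness=max(0,7-12)=0
  Job 2: p=3, d=15, C=10, tardiness=max(0,10-15)=0
  Job 3: p=6, d=21, C=16, tardiness=max(0,16-21)=0
  Job 4: p=8, d=24, C=24, tardiness=max(0,24-24)=0
Total tardiness = 0

0


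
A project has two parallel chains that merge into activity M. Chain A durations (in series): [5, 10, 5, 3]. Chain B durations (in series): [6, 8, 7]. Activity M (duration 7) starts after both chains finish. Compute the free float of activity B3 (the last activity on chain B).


ES(B3) = sum of predecessors on chain B = 14
EF(B3) = ES + duration = 14 + 7 = 21
Successor of B3 is M. ES(M) = max(sum(A), sum(B)) = max(23, 21) = 23
Free float = ES(successor) - EF(current) = 23 - 21 = 2

2


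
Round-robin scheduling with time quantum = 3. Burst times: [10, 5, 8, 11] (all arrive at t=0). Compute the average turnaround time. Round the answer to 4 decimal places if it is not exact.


Time quantum = 3
Execution trace:
  J1 runs 3 units, time = 3
  J2 runs 3 units, time = 6
  J3 runs 3 units, time = 9
  J4 runs 3 units, time = 12
  J1 runs 3 units, time = 15
  J2 runs 2 units, time = 17
  J3 runs 3 units, time = 20
  J4 runs 3 units, time = 23
  J1 runs 3 units, time = 26
  J3 runs 2 units, time = 28
  J4 runs 3 units, time = 31
  J1 runs 1 units, time = 32
  J4 runs 2 units, time = 34
Finish times: [32, 17, 28, 34]
Average turnaround = 111/4 = 27.75

27.75


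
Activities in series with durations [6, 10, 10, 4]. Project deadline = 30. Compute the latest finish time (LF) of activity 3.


LF(activity 3) = deadline - sum of successor durations
Successors: activities 4 through 4 with durations [4]
Sum of successor durations = 4
LF = 30 - 4 = 26

26


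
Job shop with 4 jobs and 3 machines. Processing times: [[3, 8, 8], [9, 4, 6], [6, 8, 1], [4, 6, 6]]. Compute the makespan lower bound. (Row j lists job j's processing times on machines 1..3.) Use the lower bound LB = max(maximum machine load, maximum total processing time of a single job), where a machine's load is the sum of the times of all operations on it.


Machine loads:
  Machine 1: 3 + 9 + 6 + 4 = 22
  Machine 2: 8 + 4 + 8 + 6 = 26
  Machine 3: 8 + 6 + 1 + 6 = 21
Max machine load = 26
Job totals:
  Job 1: 19
  Job 2: 19
  Job 3: 15
  Job 4: 16
Max job total = 19
Lower bound = max(26, 19) = 26

26


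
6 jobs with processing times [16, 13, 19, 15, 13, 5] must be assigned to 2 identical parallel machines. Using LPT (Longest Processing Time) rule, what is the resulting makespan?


Sort jobs in decreasing order (LPT): [19, 16, 15, 13, 13, 5]
Assign each job to the least loaded machine:
  Machine 1: jobs [19, 13, 5], load = 37
  Machine 2: jobs [16, 15, 13], load = 44
Makespan = max load = 44

44


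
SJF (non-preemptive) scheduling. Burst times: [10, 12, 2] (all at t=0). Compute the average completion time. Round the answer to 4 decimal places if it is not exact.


SJF order (ascending): [2, 10, 12]
Completion times:
  Job 1: burst=2, C=2
  Job 2: burst=10, C=12
  Job 3: burst=12, C=24
Average completion = 38/3 = 12.6667

12.6667


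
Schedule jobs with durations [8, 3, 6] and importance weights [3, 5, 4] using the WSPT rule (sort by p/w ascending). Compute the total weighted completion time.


Compute p/w ratios and sort ascending (WSPT): [(3, 5), (6, 4), (8, 3)]
Compute weighted completion times:
  Job (p=3,w=5): C=3, w*C=5*3=15
  Job (p=6,w=4): C=9, w*C=4*9=36
  Job (p=8,w=3): C=17, w*C=3*17=51
Total weighted completion time = 102

102


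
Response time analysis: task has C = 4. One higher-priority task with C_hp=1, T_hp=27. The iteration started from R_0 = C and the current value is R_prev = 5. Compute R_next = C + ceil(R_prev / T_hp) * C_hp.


R_next = C + ceil(R_prev / T_hp) * C_hp
ceil(5 / 27) = ceil(0.1852) = 1
Interference = 1 * 1 = 1
R_next = 4 + 1 = 5
R_next = R_prev, so the iteration has converged (response time = 5).

5


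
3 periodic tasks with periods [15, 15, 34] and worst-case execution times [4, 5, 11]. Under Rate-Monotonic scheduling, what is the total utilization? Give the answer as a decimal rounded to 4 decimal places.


Compute individual utilizations (exact fractions):
  Task 1: C/T = 4/15 (approx. 0.2667)
  Task 2: C/T = 5/15 = 1/3 (approx. 0.3333)
  Task 3: C/T = 11/34 (approx. 0.3235)
Total utilization U = 4/15 + 1/3 + 11/34 = 157/170
Rounded to 4 decimal places: U = 0.9235
RM (Liu & Layland) bound for 3 tasks = 0.779763; compare with U = 157/170 (approx. 0.923529)
bound < U <= 1, so the RM sufficient condition is not met (inconclusive; an exact test such as response-time analysis is needed).

0.9235


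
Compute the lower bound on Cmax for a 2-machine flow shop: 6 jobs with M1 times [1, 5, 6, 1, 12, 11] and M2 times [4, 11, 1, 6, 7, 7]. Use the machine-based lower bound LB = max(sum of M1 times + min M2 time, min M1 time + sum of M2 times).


LB1 = sum(M1 times) + min(M2 times) = 36 + 1 = 37
LB2 = min(M1 times) + sum(M2 times) = 1 + 36 = 37
Lower bound = max(LB1, LB2) = max(37, 37) = 37

37


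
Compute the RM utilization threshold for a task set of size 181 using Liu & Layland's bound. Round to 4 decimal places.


Compute 2^(1/181) = 1.0038368845
Subtract 1: 1.0038368845 - 1 = 0.0038368845
Multiply by n: 181 * 0.0038368845 = 0.6944760945
Round to 4 dp: 0.6945

0.6945


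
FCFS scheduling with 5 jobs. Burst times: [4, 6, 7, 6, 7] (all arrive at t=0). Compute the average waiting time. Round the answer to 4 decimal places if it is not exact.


FCFS order (as given): [4, 6, 7, 6, 7]
Waiting times:
  Job 1: wait = 0
  Job 2: wait = 4
  Job 3: wait = 10
  Job 4: wait = 17
  Job 5: wait = 23
Sum of waiting times = 54
Average waiting time = 54/5 = 10.8

10.8


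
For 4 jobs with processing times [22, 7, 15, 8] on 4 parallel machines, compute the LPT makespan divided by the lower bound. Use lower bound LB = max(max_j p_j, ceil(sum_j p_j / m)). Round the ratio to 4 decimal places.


LPT order: [22, 15, 8, 7]
Machine loads after assignment: [22, 15, 8, 7]
LPT makespan = 22
Lower bound = max(max_job, ceil(total/4)) = max(22, 13) = 22
Ratio = 22 / 22 = 1.0

1.0


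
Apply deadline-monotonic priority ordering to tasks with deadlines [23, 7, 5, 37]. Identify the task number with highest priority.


Sort tasks by relative deadline (ascending):
  Task 3: deadline = 5
  Task 2: deadline = 7
  Task 1: deadline = 23
  Task 4: deadline = 37
Priority order (highest first): [3, 2, 1, 4]
Highest priority task = 3

3


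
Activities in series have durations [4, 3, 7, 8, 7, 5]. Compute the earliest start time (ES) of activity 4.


Activity 4 starts after activities 1 through 3 complete.
Predecessor durations: [4, 3, 7]
ES = 4 + 3 + 7 = 14

14


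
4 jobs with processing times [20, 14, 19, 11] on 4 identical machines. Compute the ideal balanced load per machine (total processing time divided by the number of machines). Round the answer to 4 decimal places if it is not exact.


Total processing time = 20 + 14 + 19 + 11 = 64
Number of machines = 4
Ideal balanced load = 64 / 4 = 16.0

16.0


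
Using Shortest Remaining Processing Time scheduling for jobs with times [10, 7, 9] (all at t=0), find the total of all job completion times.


Since all jobs arrive at t=0, SRPT equals SPT ordering.
SPT order: [7, 9, 10]
Completion times:
  Job 1: p=7, C=7
  Job 2: p=9, C=16
  Job 3: p=10, C=26
Total completion time = 7 + 16 + 26 = 49

49


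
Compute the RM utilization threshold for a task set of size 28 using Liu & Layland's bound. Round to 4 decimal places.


Compute 2^(1/28) = 1.0250642120
Subtract 1: 1.0250642120 - 1 = 0.0250642120
Multiply by n: 28 * 0.0250642120 = 0.7017979360
Round to 4 dp: 0.7018

0.7018


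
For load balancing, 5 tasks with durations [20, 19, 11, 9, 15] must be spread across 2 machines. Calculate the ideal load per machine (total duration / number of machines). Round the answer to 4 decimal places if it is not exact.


Total processing time = 20 + 19 + 11 + 9 + 15 = 74
Number of machines = 2
Ideal balanced load = 74 / 2 = 37.0

37.0


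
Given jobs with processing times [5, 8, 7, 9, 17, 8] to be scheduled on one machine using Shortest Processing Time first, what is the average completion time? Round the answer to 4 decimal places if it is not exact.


Sort jobs by processing time (SPT order): [5, 7, 8, 8, 9, 17]
Compute completion times sequentially:
  Job 1: processing = 5, completes at 5
  Job 2: processing = 7, completes at 12
  Job 3: processing = 8, completes at 20
  Job 4: processing = 8, completes at 28
  Job 5: processing = 9, completes at 37
  Job 6: processing = 17, completes at 54
Sum of completion times = 156
Average completion time = 156/6 = 26.0

26.0


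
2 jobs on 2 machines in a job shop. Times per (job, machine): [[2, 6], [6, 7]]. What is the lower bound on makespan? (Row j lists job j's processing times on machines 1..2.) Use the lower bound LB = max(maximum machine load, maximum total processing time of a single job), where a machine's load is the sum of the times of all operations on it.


Machine loads:
  Machine 1: 2 + 6 = 8
  Machine 2: 6 + 7 = 13
Max machine load = 13
Job totals:
  Job 1: 8
  Job 2: 13
Max job total = 13
Lower bound = max(13, 13) = 13

13


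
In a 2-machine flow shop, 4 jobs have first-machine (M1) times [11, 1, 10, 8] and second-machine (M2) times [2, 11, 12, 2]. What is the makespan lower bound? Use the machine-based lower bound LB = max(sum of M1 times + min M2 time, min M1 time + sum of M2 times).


LB1 = sum(M1 times) + min(M2 times) = 30 + 2 = 32
LB2 = min(M1 times) + sum(M2 times) = 1 + 27 = 28
Lower bound = max(LB1, LB2) = max(32, 28) = 32

32


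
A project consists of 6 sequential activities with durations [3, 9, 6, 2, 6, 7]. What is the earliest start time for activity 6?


Activity 6 starts after activities 1 through 5 complete.
Predecessor durations: [3, 9, 6, 2, 6]
ES = 3 + 9 + 6 + 2 + 6 = 26

26


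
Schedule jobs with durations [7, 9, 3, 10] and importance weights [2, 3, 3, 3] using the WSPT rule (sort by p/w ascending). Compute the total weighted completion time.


Compute p/w ratios and sort ascending (WSPT): [(3, 3), (9, 3), (10, 3), (7, 2)]
Compute weighted completion times:
  Job (p=3,w=3): C=3, w*C=3*3=9
  Job (p=9,w=3): C=12, w*C=3*12=36
  Job (p=10,w=3): C=22, w*C=3*22=66
  Job (p=7,w=2): C=29, w*C=2*29=58
Total weighted completion time = 169

169


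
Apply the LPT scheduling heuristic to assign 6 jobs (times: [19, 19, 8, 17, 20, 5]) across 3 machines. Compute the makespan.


Sort jobs in decreasing order (LPT): [20, 19, 19, 17, 8, 5]
Assign each job to the least loaded machine:
  Machine 1: jobs [20, 5], load = 25
  Machine 2: jobs [19, 17], load = 36
  Machine 3: jobs [19, 8], load = 27
Makespan = max load = 36

36


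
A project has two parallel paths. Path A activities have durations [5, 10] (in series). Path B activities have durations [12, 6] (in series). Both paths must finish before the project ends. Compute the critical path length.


Path A total = 5 + 10 = 15
Path B total = 12 + 6 = 18
Critical path = longest path = max(15, 18) = 18

18


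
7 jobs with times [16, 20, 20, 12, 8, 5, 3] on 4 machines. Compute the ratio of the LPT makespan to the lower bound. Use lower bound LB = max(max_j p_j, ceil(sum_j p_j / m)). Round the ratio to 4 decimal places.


LPT order: [20, 20, 16, 12, 8, 5, 3]
Machine loads after assignment: [23, 20, 21, 20]
LPT makespan = 23
Lower bound = max(max_job, ceil(total/4)) = max(20, 21) = 21
Ratio = 23 / 21 = 1.0952

1.0952


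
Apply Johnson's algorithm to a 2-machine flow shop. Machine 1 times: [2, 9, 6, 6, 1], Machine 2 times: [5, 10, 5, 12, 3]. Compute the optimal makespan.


Apply Johnson's rule:
  Group 1 (a <= b): [(5, 1, 3), (1, 2, 5), (4, 6, 12), (2, 9, 10)]
  Group 2 (a > b): [(3, 6, 5)]
Optimal job order: [5, 1, 4, 2, 3]
Schedule:
  Job 5: M1 done at 1, M2 done at 4
  Job 1: M1 done at 3, M2 done at 9
  Job 4: M1 done at 9, M2 done at 21
  Job 2: M1 done at 18, M2 done at 31
  Job 3: M1 done at 24, M2 done at 36
Makespan = 36

36


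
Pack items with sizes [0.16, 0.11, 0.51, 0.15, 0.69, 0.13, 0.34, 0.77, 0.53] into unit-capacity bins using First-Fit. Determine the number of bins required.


Place items sequentially using First-Fit:
  Item 0.16 -> new Bin 1
  Item 0.11 -> Bin 1 (now 0.27)
  Item 0.51 -> Bin 1 (now 0.78)
  Item 0.15 -> Bin 1 (now 0.93)
  Item 0.69 -> new Bin 2
  Item 0.13 -> Bin 2 (now 0.82)
  Item 0.34 -> new Bin 3
  Item 0.77 -> new Bin 4
  Item 0.53 -> Bin 3 (now 0.87)
Total bins used = 4

4


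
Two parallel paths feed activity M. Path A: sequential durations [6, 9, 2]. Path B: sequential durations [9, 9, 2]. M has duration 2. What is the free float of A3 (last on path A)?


ES(A3) = sum of predecessors on chain A = 15
EF(A3) = ES + duration = 15 + 2 = 17
Successor of A3 is M. ES(M) = max(sum(A), sum(B)) = max(17, 20) = 20
Free float = ES(successor) - EF(current) = 20 - 17 = 3

3


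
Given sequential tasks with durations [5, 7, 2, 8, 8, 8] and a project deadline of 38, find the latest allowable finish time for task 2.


LF(activity 2) = deadline - sum of successor durations
Successors: activities 3 through 6 with durations [2, 8, 8, 8]
Sum of successor durations = 26
LF = 38 - 26 = 12

12


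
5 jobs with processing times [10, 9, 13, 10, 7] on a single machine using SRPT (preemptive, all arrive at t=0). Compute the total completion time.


Since all jobs arrive at t=0, SRPT equals SPT ordering.
SPT order: [7, 9, 10, 10, 13]
Completion times:
  Job 1: p=7, C=7
  Job 2: p=9, C=16
  Job 3: p=10, C=26
  Job 4: p=10, C=36
  Job 5: p=13, C=49
Total completion time = 7 + 16 + 26 + 36 + 49 = 134

134


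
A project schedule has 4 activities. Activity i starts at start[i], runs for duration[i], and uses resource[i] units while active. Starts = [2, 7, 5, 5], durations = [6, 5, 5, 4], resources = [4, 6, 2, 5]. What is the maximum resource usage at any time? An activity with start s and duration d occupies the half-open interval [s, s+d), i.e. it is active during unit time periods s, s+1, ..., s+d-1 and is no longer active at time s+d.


Each activity i is active on [start_i, start_i + duration_i).
Compute total resource usage per time slot:
  t=0: active resources = [], total = 0
  t=1: active resources = [], total = 0
  t=2: active resources = [4], total = 4
  t=3: active resources = [4], total = 4
  t=4: active resources = [4], total = 4
  t=5: active resources = [4, 2, 5], total = 11
  t=6: active resources = [4, 2, 5], total = 11
  t=7: active resources = [4, 6, 2, 5], total = 17
  t=8: active resources = [6, 2, 5], total = 13
  t=9: active resources = [6, 2], total = 8
  t=10: active resources = [6], total = 6
  t=11: active resources = [6], total = 6
Peak resource demand = 17

17


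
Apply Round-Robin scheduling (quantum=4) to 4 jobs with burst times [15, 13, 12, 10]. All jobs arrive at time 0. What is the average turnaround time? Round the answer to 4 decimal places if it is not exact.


Time quantum = 4
Execution trace:
  J1 runs 4 units, time = 4
  J2 runs 4 units, time = 8
  J3 runs 4 units, time = 12
  J4 runs 4 units, time = 16
  J1 runs 4 units, time = 20
  J2 runs 4 units, time = 24
  J3 runs 4 units, time = 28
  J4 runs 4 units, time = 32
  J1 runs 4 units, time = 36
  J2 runs 4 units, time = 40
  J3 runs 4 units, time = 44
  J4 runs 2 units, time = 46
  J1 runs 3 units, time = 49
  J2 runs 1 units, time = 50
Finish times: [49, 50, 44, 46]
Average turnaround = 189/4 = 47.25

47.25


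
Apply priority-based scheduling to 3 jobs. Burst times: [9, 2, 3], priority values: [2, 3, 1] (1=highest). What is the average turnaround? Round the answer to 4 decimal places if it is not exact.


Sort by priority (ascending = highest first):
Order: [(1, 3), (2, 9), (3, 2)]
Completion times:
  Priority 1, burst=3, C=3
  Priority 2, burst=9, C=12
  Priority 3, burst=2, C=14
Average turnaround = 29/3 = 9.6667

9.6667


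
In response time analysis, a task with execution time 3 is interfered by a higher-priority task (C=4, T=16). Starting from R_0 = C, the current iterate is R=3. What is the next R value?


R_next = C + ceil(R_prev / T_hp) * C_hp
ceil(3 / 16) = ceil(0.1875) = 1
Interference = 1 * 4 = 4
R_next = 3 + 4 = 7

7


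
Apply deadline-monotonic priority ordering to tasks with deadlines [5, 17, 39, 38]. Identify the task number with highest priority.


Sort tasks by relative deadline (ascending):
  Task 1: deadline = 5
  Task 2: deadline = 17
  Task 4: deadline = 38
  Task 3: deadline = 39
Priority order (highest first): [1, 2, 4, 3]
Highest priority task = 1

1


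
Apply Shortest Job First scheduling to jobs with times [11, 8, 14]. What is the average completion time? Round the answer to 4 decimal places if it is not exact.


SJF order (ascending): [8, 11, 14]
Completion times:
  Job 1: burst=8, C=8
  Job 2: burst=11, C=19
  Job 3: burst=14, C=33
Average completion = 60/3 = 20.0

20.0


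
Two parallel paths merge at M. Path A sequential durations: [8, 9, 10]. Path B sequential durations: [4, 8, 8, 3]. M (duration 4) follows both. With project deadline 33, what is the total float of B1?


Forward pass: ES(B1) = sum of predecessors on chain B = 0
EF = ES + duration = 0 + 4 = 4
Backward pass: LF(M) = deadline = 33; LS(M) = 33 - 4 = 29
LF(B1) = LS(M) - sum(successors on chain B) = 29 - 19 = 10
LS = LF - duration = 10 - 4 = 6
Total float = LS - ES = 6 - 0 = 6

6


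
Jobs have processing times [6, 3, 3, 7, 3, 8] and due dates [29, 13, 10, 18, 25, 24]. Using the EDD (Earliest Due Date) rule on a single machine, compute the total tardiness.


Sort by due date (EDD order): [(3, 10), (3, 13), (7, 18), (8, 24), (3, 25), (6, 29)]
Compute completion times and tardiness:
  Job 1: p=3, d=10, C=3, tardiness=max(0,3-10)=0
  Job 2: p=3, d=13, C=6, tardiness=max(0,6-13)=0
  Job 3: p=7, d=18, C=13, tardiness=max(0,13-18)=0
  Job 4: p=8, d=24, C=21, tardiness=max(0,21-24)=0
  Job 5: p=3, d=25, C=24, tardiness=max(0,24-25)=0
  Job 6: p=6, d=29, C=30, tardiness=max(0,30-29)=1
Total tardiness = 1

1


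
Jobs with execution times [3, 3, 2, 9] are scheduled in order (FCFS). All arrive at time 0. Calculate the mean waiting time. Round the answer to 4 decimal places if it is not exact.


FCFS order (as given): [3, 3, 2, 9]
Waiting times:
  Job 1: wait = 0
  Job 2: wait = 3
  Job 3: wait = 6
  Job 4: wait = 8
Sum of waiting times = 17
Average waiting time = 17/4 = 4.25

4.25


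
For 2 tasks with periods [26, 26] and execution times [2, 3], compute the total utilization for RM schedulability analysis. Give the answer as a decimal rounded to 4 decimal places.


Compute individual utilizations (exact fractions):
  Task 1: C/T = 2/26 = 1/13 (approx. 0.0769)
  Task 2: C/T = 3/26 (approx. 0.1154)
Total utilization U = 1/13 + 3/26 = 5/26
Rounded to 4 decimal places: U = 0.1923
RM (Liu & Layland) bound for 2 tasks = 0.828427; compare with U = 5/26 (approx. 0.192308)
U <= bound, so schedulable by RM sufficient condition.

0.1923


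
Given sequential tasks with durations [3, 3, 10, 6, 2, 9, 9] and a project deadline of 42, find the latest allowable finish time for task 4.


LF(activity 4) = deadline - sum of successor durations
Successors: activities 5 through 7 with durations [2, 9, 9]
Sum of successor durations = 20
LF = 42 - 20 = 22

22


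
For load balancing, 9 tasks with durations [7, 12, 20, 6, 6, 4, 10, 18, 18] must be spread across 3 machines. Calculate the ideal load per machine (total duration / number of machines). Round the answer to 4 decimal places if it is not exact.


Total processing time = 7 + 12 + 20 + 6 + 6 + 4 + 10 + 18 + 18 = 101
Number of machines = 3
Ideal balanced load = 101 / 3 = 33.6667

33.6667


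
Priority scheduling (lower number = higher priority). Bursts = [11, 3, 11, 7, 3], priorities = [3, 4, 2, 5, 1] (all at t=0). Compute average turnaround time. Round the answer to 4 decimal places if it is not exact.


Sort by priority (ascending = highest first):
Order: [(1, 3), (2, 11), (3, 11), (4, 3), (5, 7)]
Completion times:
  Priority 1, burst=3, C=3
  Priority 2, burst=11, C=14
  Priority 3, burst=11, C=25
  Priority 4, burst=3, C=28
  Priority 5, burst=7, C=35
Average turnaround = 105/5 = 21.0

21.0


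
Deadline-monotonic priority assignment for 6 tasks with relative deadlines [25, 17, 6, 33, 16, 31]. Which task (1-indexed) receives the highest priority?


Sort tasks by relative deadline (ascending):
  Task 3: deadline = 6
  Task 5: deadline = 16
  Task 2: deadline = 17
  Task 1: deadline = 25
  Task 6: deadline = 31
  Task 4: deadline = 33
Priority order (highest first): [3, 5, 2, 1, 6, 4]
Highest priority task = 3

3


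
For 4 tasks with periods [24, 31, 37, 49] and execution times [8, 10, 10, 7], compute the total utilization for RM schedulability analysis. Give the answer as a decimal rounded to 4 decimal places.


Compute individual utilizations (exact fractions):
  Task 1: C/T = 8/24 = 1/3 (approx. 0.3333)
  Task 2: C/T = 10/31 (approx. 0.3226)
  Task 3: C/T = 10/37 (approx. 0.2703)
  Task 4: C/T = 7/49 = 1/7 (approx. 0.1429)
Total utilization U = 1/3 + 10/31 + 10/37 + 1/7 = 25750/24087
Rounded to 4 decimal places: U = 1.0690
RM (Liu & Layland) bound for 4 tasks = 0.756828; compare with U = 25750/24087 (approx. 1.069041)
U > 1, so the task set is not schedulable (processor overloaded).

1.0690
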